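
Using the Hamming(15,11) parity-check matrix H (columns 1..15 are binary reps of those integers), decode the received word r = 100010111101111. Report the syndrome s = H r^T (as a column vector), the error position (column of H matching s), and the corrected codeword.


s = (1, 0, 0, 0)^T, error position = 8, corrected codeword c = 100010101101111

Compute s = H r^T mod 2 one row at a time:
  s_1 = 1 + 1 + 1 + 0 + 1 + 1 + 1 + 1 = 7 ≡ 1 (mod 2).
  s_2 = 0 + 1 + 0 + 1 + 1 + 1 + 1 + 1 = 6 ≡ 0 (mod 2).
  s_3 = 0 + 0 + 0 + 1 + 1 + 0 + 1 + 1 = 4 ≡ 0 (mod 2).
  s_4 = 1 + 0 + 1 + 1 + 1 + 0 + 1 + 1 = 6 ≡ 0 (mod 2).
s = (1, 0, 0, 0)^T — this equals column 8 of H (binary 1000), so error is at position 8.
Correct: flip bit 8 of r = 100010111101111 to get c = 100010101101111.


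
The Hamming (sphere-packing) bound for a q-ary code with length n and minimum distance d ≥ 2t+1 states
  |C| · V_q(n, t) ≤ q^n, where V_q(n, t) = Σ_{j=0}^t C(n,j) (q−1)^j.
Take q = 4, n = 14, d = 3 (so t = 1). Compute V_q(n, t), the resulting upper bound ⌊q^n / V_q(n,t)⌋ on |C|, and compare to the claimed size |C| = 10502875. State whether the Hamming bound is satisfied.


V_q(n, t) = 43, q^n = 268435456, Hamming bound = 6242685, |C| = 10502875 > bound (violated).

Step 1: Compute V_q(n, t) = Σ_{j=0}^1 C(n, j) (q−1)^j.
  j = 0: C(14,0)·(3)^0 = 1·1 = 1.
  j = 1: C(14,1)·(3)^1 = 14·3 = 42.
  V_q(n, t) = 1 + 42 = 43.
Step 2: q^n = 4^14 = 268435456.
Step 3: Hamming bound ⌊q^n / V_q(n,t)⌋ = ⌊268435456/43⌋ = 6242685.
Step 4: Compare |C| = 10502875 to 6242685: violated.
The claimed |C| lies above the Hamming bound, so no 4-ary code of length 14 with d ≥ 3 can have 10502875 codewords.


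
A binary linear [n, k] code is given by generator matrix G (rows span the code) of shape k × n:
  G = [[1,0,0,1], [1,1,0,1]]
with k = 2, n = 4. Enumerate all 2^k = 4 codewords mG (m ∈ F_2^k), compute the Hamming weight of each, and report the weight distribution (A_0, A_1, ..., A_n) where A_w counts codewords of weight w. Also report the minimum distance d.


Weight distribution: A_0 = 1, A_1 = 1, A_2 = 1, A_3 = 1. Minimum distance d = 1.

Enumerate all 2^2 = 4 messages m ∈ F_2^2.
For each, compute codeword c = mG in F_2^4, then tally its weight.
  m = 00 → c = 0000, weight = 0.
  m = 10 → c = 1001, weight = 2.
  m = 01 → c = 1101, weight = 3.
  m = 11 → c = 0100, weight = 1.
Tally weights:
  weight 0: 1 codewords.
  weight 1: 1 codewords.
  weight 2: 1 codewords.
  weight 3: 1 codewords.
Minimum distance d = smallest w > 0 with A_w > 0 = 1.
Sanity: Σ A_w = 4 = 2^2 = 4 ✓.


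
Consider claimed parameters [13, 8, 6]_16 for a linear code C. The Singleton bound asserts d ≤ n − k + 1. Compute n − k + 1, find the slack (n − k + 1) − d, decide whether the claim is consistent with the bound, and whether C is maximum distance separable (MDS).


Singleton RHS = n − k + 1 = 6, slack = 0, bound satisfied, MDS.

Singleton bound: d ≤ n − k + 1.
Here n = 13, k = 8, so n − k + 1 = 6.
Given d = 6, check d ≤ 6: YES.
Slack = (n − k + 1) − d = 0.
The code is MDS (slack = 0).
Description: the claimed parameters are [13, 8, 6]_16; such a code would be MDS (meets Singleton bound).


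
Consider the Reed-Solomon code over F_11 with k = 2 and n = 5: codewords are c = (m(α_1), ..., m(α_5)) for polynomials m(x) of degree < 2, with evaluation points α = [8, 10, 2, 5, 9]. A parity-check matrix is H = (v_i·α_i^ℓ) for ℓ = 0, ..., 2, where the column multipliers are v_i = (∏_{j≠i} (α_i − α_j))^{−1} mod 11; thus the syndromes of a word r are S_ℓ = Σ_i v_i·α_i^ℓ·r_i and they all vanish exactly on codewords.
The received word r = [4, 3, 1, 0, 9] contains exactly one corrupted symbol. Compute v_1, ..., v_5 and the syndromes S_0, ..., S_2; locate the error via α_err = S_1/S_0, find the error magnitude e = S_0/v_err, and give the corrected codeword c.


S = (7, 3, 6), error at position 3, error magnitude e = 5, c = [4, 3, 7, 0, 9].

Step 1: column multipliers v_i = (∏_{j≠i}(α_i − α_j))^{−1} mod 11.
  i = 1 (α = 8): (8−10)(8−2)(8−5)(8−9) = (−2)·6·3·(−1) = 36 ≡ 3, so v_1 = 3^{−1} = 4 (mod 11).
  i = 2 (α = 10): (10−8)(10−2)(10−5)(10−9) = 2·8·5·1 = 80 ≡ 3, so v_2 = 3^{−1} = 4 (mod 11).
  i = 3 (α = 2): (2−8)(2−10)(2−5)(2−9) = (−6)·(−8)·(−3)·(−7) = 1008 ≡ 7, so v_3 = 7^{−1} = 8 (mod 11).
  i = 4 (α = 5): (5−8)(5−10)(5−2)(5−9) = (−3)·(−5)·3·(−4) = −180 ≡ 7, so v_4 = 7^{−1} = 8 (mod 11).
  i = 5 (α = 9): (9−8)(9−10)(9−2)(9−5) = 1·(−1)·7·4 = −28 ≡ 5, so v_5 = 5^{−1} = 9 (mod 11).
  v = [4, 4, 8, 8, 9].
Step 2: syndromes of r = [4, 3, 1, 0, 9] (all sums mod 11).
  S_0 = Σ v_i r_i = 4·4 + 4·3 + 8·1 + 8·0 + 9·9 = 117 ≡ 7.
  S_1 = Σ v_i α_i r_i = 4·8·4 + 4·10·3 + 8·2·1 + 8·5·0 + 9·9·9 = 993 ≡ 3.
  α_i^2 mod 11 = [9, 1, 4, 3, 4].
  S_2 = Σ v_i α_i^2 r_i = 4·9·4 + 4·1·3 + 8·4·1 + 8·3·0 + 9·4·9 = 512 ≡ 6.
  S = (7, 3, 6) ≠ 0, so r is not a codeword (an error is present).
Step 3: locate the error. For a single error e at position i, S_ℓ = v_i·e·α_i^ℓ, so α_err = S_1/S_0.
  S_0^{−1} = 7^{−1} = 8 (mod 11), so α_err = 3·8 = 24 ≡ 2 = α_3. Error position i = 3.
  Consistency check: S_2/S_1 = 6·4 = 24 ≡ 2 = α_err ✓ (single-error assumption holds).
Step 4: error magnitude e = S_0/v_3 = S_0·∏_{j≠3}(α_3 − α_j) = 7·7 = 49 ≡ 5 (mod 11).
Step 5: correct position 3: c_3 = r_3 − e = 1 − 5 ≡ 7 (mod 11). Hence c = [4, 3, 7, 0, 9].
  Check: interpolating c through the α_i gives m(x) = 8 + 5·x (degree < 2) with m(α_i) = c_i for every i, so c is indeed a codeword.


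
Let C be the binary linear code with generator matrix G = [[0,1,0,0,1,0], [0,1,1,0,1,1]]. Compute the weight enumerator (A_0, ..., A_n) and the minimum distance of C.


Weight distribution: A_0 = 1, A_2 = 2, A_4 = 1. Minimum distance d = 2.

Enumerate all 2^2 = 4 messages m ∈ F_2^2.
For each, compute codeword c = mG in F_2^6, then tally its weight.
  m = 00 → c = 000000, weight = 0.
  m = 10 → c = 010010, weight = 2.
  m = 01 → c = 011011, weight = 4.
  m = 11 → c = 001001, weight = 2.
Tally weights:
  weight 0: 1 codewords.
  weight 2: 2 codewords.
  weight 4: 1 codewords.
Minimum distance d = smallest w > 0 with A_w > 0 = 2.
Sanity: Σ A_w = 4 = 2^2 = 4 ✓.


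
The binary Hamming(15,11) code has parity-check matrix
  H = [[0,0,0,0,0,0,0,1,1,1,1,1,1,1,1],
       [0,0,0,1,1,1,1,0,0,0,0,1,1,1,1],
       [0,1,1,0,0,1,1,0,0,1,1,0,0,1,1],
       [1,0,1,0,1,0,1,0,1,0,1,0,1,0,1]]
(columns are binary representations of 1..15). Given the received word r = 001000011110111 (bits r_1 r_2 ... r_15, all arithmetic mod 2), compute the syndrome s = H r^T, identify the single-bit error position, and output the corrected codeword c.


s = (1, 1, 1, 1)^T, error position = 15, corrected codeword c = 001000011110110

Compute s = H r^T mod 2 one row at a time:
  s_1 = 1 + 1 + 1 + 1 + 0 + 1 + 1 + 1 = 7 ≡ 1 (mod 2).
  s_2 = 0 + 0 + 0 + 0 + 0 + 1 + 1 + 1 = 3 ≡ 1 (mod 2).
  s_3 = 0 + 1 + 0 + 0 + 1 + 1 + 1 + 1 = 5 ≡ 1 (mod 2).
  s_4 = 0 + 1 + 0 + 0 + 1 + 1 + 1 + 1 = 5 ≡ 1 (mod 2).
s = (1, 1, 1, 1)^T — this equals column 15 of H (binary 1111), so error is at position 15.
Correct: flip bit 15 of r = 001000011110111 to get c = 001000011110110.


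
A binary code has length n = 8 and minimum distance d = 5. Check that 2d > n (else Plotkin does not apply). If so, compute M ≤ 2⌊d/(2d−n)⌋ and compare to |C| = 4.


Plotkin bound M ≤ 4; given |C| = 4 ≤ bound (satisfied).

Check applicability: 2d = 10, n = 8.
2d − n = 2 > 0, so Plotkin applies.
Compute d/(2d−n) = 5/2 ≈ 2.5000.
⌊d/(2d−n)⌋ = 2.
Plotkin bound: M ≤ 2·2 = 4.
Given |C| = 4, check: satisfied.
This |C| is at the Plotkin bound.


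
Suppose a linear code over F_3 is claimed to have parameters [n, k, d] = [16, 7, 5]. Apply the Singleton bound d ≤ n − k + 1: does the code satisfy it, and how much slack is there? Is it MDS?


Singleton RHS = n − k + 1 = 10, slack = 5, bound satisfied, not MDS.

Singleton bound: d ≤ n − k + 1.
Here n = 16, k = 7, so n − k + 1 = 10.
Given d = 5, check d ≤ 10: YES.
Slack = (n − k + 1) − d = 5.
The code is NOT MDS (slack = 5 > 0).
Description: the claimed parameters are [16, 7, 5]_3; such a code would be non-MDS.


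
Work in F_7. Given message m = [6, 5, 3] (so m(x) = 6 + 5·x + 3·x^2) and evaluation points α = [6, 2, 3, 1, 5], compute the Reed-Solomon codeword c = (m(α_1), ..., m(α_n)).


c = [4, 0, 6, 0, 1]

Message polynomial: m(x) = 6 + 5·x + 3·x^2 (mod 7).
For each evaluation point α_i, compute m(α_i) mod 7:
  α_1 = 6: Horner steps 3 → 2 → 4, so m(6) = 4.
  α_2 = 2: Horner steps 3 → 4 → 0, so m(2) = 0.
  α_3 = 3: Horner steps 3 → 0 → 6, so m(3) = 6.
  α_4 = 1: Horner steps 3 → 1 → 0, so m(1) = 0.
  α_5 = 5: Horner steps 3 → 6 → 1, so m(5) = 1.
Codeword c = [4, 0, 6, 0, 1] ∈ F_7^5.


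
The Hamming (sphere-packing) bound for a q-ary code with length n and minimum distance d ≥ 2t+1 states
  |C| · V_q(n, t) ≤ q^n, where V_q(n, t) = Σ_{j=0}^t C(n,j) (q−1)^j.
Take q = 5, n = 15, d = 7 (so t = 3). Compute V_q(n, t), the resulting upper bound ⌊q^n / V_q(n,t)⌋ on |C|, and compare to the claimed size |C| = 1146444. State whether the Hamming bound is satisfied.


V_q(n, t) = 30861, q^n = 30517578125, Hamming bound = 988871, |C| = 1146444 > bound (violated).

Step 1: Compute V_q(n, t) = Σ_{j=0}^3 C(n, j) (q−1)^j.
  j = 0: C(15,0)·(4)^0 = 1·1 = 1.
  j = 1: C(15,1)·(4)^1 = 15·4 = 60.
  j = 2: C(15,2)·(4)^2 = 105·16 = 1680.
  j = 3: C(15,3)·(4)^3 = 455·64 = 29120.
  V_q(n, t) = 1 + 60 + 1680 + 29120 = 30861.
Step 2: q^n = 5^15 = 30517578125.
Step 3: Hamming bound ⌊q^n / V_q(n,t)⌋ = ⌊30517578125/30861⌋ = 988871.
Step 4: Compare |C| = 1146444 to 988871: violated.
The claimed |C| lies above the Hamming bound, so no 5-ary code of length 15 with d ≥ 7 can have 1146444 codewords.


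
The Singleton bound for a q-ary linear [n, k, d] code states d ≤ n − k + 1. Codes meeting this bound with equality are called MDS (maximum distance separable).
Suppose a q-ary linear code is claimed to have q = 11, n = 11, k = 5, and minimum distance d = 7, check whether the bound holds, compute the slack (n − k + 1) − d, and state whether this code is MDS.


Singleton RHS = n − k + 1 = 7, slack = 0, bound satisfied, MDS.

Singleton bound: d ≤ n − k + 1.
Here n = 11, k = 5, so n − k + 1 = 7.
Given d = 7, check d ≤ 7: YES.
Slack = (n − k + 1) − d = 0.
The code is MDS (slack = 0).
Description: the claimed parameters are [11, 5, 7]_11; such a code would be MDS (meets Singleton bound).


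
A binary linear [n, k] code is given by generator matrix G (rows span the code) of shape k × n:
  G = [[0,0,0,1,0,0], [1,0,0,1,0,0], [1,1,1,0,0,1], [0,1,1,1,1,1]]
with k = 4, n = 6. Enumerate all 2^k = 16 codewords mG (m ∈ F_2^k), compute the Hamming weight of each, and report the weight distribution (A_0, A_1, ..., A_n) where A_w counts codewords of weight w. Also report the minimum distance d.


Weight distribution: A_0 = 1, A_1 = 3, A_2 = 3, A_3 = 2, A_4 = 3, A_5 = 3, A_6 = 1. Minimum distance d = 1.

Enumerate all 2^4 = 16 messages m ∈ F_2^4.
For each, compute codeword c = mG in F_2^6, then tally its weight.
  m = 0000 → c = 000000, weight = 0.
  m = 1000 → c = 000100, weight = 1.
  m = 0100 → c = 100100, weight = 2.
  m = 1100 → c = 100000, weight = 1.
  m = 0010 → c = 111001, weight = 4.
  m = 1010 → c = 111101, weight = 5.
  m = 0110 → c = 011101, weight = 4.
  m = 1110 → c = 011001, weight = 3.
  m = 0001 → c = 011111, weight = 5.
  m = 1001 → c = 011011, weight = 4.
  m = 0101 → c = 111011, weight = 5.
  m = 1101 → c = 111111, weight = 6.
  m = 0011 → c = 100110, weight = 3.
  m = 1011 → c = 100010, weight = 2.
  m = 0111 → c = 000010, weight = 1.
  m = 1111 → c = 000110, weight = 2.
Tally weights:
  weight 0: 1 codewords.
  weight 1: 3 codewords.
  weight 2: 3 codewords.
  weight 3: 2 codewords.
  weight 4: 3 codewords.
  weight 5: 3 codewords.
  weight 6: 1 codewords.
Minimum distance d = smallest w > 0 with A_w > 0 = 1.
Sanity: Σ A_w = 16 = 2^4 = 16 ✓.


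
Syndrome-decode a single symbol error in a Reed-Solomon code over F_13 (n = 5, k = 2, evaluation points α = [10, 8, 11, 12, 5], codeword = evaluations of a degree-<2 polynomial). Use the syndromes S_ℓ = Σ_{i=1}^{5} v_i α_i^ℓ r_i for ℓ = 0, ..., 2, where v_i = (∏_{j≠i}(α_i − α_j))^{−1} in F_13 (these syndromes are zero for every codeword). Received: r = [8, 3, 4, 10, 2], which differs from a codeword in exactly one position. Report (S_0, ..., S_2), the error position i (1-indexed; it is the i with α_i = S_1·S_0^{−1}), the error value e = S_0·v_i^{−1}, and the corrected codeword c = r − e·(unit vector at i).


S = (9, 4, 9), error at position 4, error magnitude e = 10, c = [8, 3, 4, 0, 2].

Step 1: column multipliers v_i = (∏_{j≠i}(α_i − α_j))^{−1} mod 13.
  i = 1 (α = 10): (10−8)(10−11)(10−12)(10−5) = 2·(−1)·(−2)·5 = 20 ≡ 7, so v_1 = 7^{−1} = 2 (mod 13).
  i = 2 (α = 8): (8−10)(8−11)(8−12)(8−5) = (−2)·(−3)·(−4)·3 = −72 ≡ 6, so v_2 = 6^{−1} = 11 (mod 13).
  i = 3 (α = 11): (11−10)(11−8)(11−12)(11−5) = 1·3·(−1)·6 = −18 ≡ 8, so v_3 = 8^{−1} = 5 (mod 13).
  i = 4 (α = 12): (12−10)(12−8)(12−11)(12−5) = 2·4·1·7 = 56 ≡ 4, so v_4 = 4^{−1} = 10 (mod 13).
  i = 5 (α = 5): (5−10)(5−8)(5−11)(5−12) = (−5)·(−3)·(−6)·(−7) = 630 ≡ 6, so v_5 = 6^{−1} = 11 (mod 13).
  v = [2, 11, 5, 10, 11].
Step 2: syndromes of r = [8, 3, 4, 10, 2] (all sums mod 13).
  S_0 = Σ v_i r_i = 2·8 + 11·3 + 5·4 + 10·10 + 11·2 = 191 ≡ 9.
  S_1 = Σ v_i α_i r_i = 2·10·8 + 11·8·3 + 5·11·4 + 10·12·10 + 11·5·2 = 1954 ≡ 4.
  α_i^2 mod 13 = [9, 12, 4, 1, 12].
  S_2 = Σ v_i α_i^2 r_i = 2·9·8 + 11·12·3 + 5·4·4 + 10·1·10 + 11·12·2 = 984 ≡ 9.
  S = (9, 4, 9) ≠ 0, so r is not a codeword (an error is present).
Step 3: locate the error. For a single error e at position i, S_ℓ = v_i·e·α_i^ℓ, so α_err = S_1/S_0.
  S_0^{−1} = 9^{−1} = 3 (mod 13), so α_err = 4·3 = 12 ≡ 12 = α_4. Error position i = 4.
  Consistency check: S_2/S_1 = 9·10 = 90 ≡ 12 = α_err ✓ (single-error assumption holds).
Step 4: error magnitude e = S_0/v_4 = S_0·∏_{j≠4}(α_4 − α_j) = 9·4 = 36 ≡ 10 (mod 13).
Step 5: correct position 4: c_4 = r_4 − e = 10 − 10 ≡ 0 (mod 13). Hence c = [8, 3, 4, 0, 2].
  Check: interpolating c through the α_i gives m(x) = 9 + 9·x (degree < 2) with m(α_i) = c_i for every i, so c is indeed a codeword.


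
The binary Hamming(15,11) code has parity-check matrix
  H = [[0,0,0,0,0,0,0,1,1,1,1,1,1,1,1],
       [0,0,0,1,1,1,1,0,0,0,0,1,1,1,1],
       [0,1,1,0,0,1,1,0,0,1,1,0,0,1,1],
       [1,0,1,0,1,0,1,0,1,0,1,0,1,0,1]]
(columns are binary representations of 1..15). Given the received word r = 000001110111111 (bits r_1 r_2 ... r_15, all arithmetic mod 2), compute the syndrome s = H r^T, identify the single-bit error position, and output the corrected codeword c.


s = (1, 0, 0, 0)^T, error position = 8, corrected codeword c = 000001100111111

Compute s = H r^T mod 2 one row at a time:
  s_1 = 1 + 0 + 1 + 1 + 1 + 1 + 1 + 1 = 7 ≡ 1 (mod 2).
  s_2 = 0 + 0 + 1 + 1 + 1 + 1 + 1 + 1 = 6 ≡ 0 (mod 2).
  s_3 = 0 + 0 + 1 + 1 + 1 + 1 + 1 + 1 = 6 ≡ 0 (mod 2).
  s_4 = 0 + 0 + 0 + 1 + 0 + 1 + 1 + 1 = 4 ≡ 0 (mod 2).
s = (1, 0, 0, 0)^T — this equals column 8 of H (binary 1000), so error is at position 8.
Correct: flip bit 8 of r = 000001110111111 to get c = 000001100111111.


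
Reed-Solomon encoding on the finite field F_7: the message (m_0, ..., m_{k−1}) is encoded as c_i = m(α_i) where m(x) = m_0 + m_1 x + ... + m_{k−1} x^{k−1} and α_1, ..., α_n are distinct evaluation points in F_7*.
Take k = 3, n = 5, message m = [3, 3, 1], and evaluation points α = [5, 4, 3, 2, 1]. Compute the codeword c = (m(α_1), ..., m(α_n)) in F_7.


c = [1, 3, 0, 6, 0]

Message polynomial: m(x) = 3 + 3·x + 1·x^2 (mod 7).
For each evaluation point α_i, compute m(α_i) mod 7:
  α_1 = 5: Horner steps 1 → 1 → 1, so m(5) = 1.
  α_2 = 4: Horner steps 1 → 0 → 3, so m(4) = 3.
  α_3 = 3: Horner steps 1 → 6 → 0, so m(3) = 0.
  α_4 = 2: Horner steps 1 → 5 → 6, so m(2) = 6.
  α_5 = 1: Horner steps 1 → 4 → 0, so m(1) = 0.
Codeword c = [1, 3, 0, 6, 0] ∈ F_7^5.


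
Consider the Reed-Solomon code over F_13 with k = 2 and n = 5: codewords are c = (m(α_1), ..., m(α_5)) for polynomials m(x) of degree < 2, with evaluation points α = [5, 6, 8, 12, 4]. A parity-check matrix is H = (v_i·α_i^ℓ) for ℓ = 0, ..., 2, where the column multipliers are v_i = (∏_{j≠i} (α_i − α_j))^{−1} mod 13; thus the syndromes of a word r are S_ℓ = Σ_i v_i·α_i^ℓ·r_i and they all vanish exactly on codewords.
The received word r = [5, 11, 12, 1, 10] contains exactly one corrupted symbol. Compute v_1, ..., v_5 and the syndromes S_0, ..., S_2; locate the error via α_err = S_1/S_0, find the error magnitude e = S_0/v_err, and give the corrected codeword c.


S = (8, 1, 5), error at position 1, error magnitude e = 1, c = [4, 11, 12, 1, 10].

Step 1: column multipliers v_i = (∏_{j≠i}(α_i − α_j))^{−1} mod 13.
  i = 1 (α = 5): (5−6)(5−8)(5−12)(5−4) = (−1)·(−3)·(−7)·1 = −21 ≡ 5, so v_1 = 5^{−1} = 8 (mod 13).
  i = 2 (α = 6): (6−5)(6−8)(6−12)(6−4) = 1·(−2)·(−6)·2 = 24 ≡ 11, so v_2 = 11^{−1} = 6 (mod 13).
  i = 3 (α = 8): (8−5)(8−6)(8−12)(8−4) = 3·2·(−4)·4 = −96 ≡ 8, so v_3 = 8^{−1} = 5 (mod 13).
  i = 4 (α = 12): (12−5)(12−6)(12−8)(12−4) = 7·6·4·8 = 1344 ≡ 5, so v_4 = 5^{−1} = 8 (mod 13).
  i = 5 (α = 4): (4−5)(4−6)(4−8)(4−12) = (−1)·(−2)·(−4)·(−8) = 64 ≡ 12, so v_5 = 12^{−1} = 12 (mod 13).
  v = [8, 6, 5, 8, 12].
Step 2: syndromes of r = [5, 11, 12, 1, 10] (all sums mod 13).
  S_0 = Σ v_i r_i = 8·5 + 6·11 + 5·12 + 8·1 + 12·10 = 294 ≡ 8.
  S_1 = Σ v_i α_i r_i = 8·5·5 + 6·6·11 + 5·8·12 + 8·12·1 + 12·4·10 = 1652 ≡ 1.
  α_i^2 mod 13 = [12, 10, 12, 1, 3].
  S_2 = Σ v_i α_i^2 r_i = 8·12·5 + 6·10·11 + 5·12·12 + 8·1·1 + 12·3·10 = 2228 ≡ 5.
  S = (8, 1, 5) ≠ 0, so r is not a codeword (an error is present).
Step 3: locate the error. For a single error e at position i, S_ℓ = v_i·e·α_i^ℓ, so α_err = S_1/S_0.
  S_0^{−1} = 8^{−1} = 5 (mod 13), so α_err = 1·5 = 5 ≡ 5 = α_1. Error position i = 1.
  Consistency check: S_2/S_1 = 5·1 = 5 ≡ 5 = α_err ✓ (single-error assumption holds).
Step 4: error magnitude e = S_0/v_1 = S_0·∏_{j≠1}(α_1 − α_j) = 8·5 = 40 ≡ 1 (mod 13).
Step 5: correct position 1: c_1 = r_1 − e = 5 − 1 ≡ 4 (mod 13). Hence c = [4, 11, 12, 1, 10].
  Check: interpolating c through the α_i gives m(x) = 8 + 7·x (degree < 2) with m(α_i) = c_i for every i, so c is indeed a codeword.


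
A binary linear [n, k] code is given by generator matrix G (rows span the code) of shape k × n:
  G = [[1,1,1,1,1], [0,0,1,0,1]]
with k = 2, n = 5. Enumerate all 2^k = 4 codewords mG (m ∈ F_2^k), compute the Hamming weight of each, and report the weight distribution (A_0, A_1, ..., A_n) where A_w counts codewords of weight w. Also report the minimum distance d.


Weight distribution: A_0 = 1, A_2 = 1, A_3 = 1, A_5 = 1. Minimum distance d = 2.

Enumerate all 2^2 = 4 messages m ∈ F_2^2.
For each, compute codeword c = mG in F_2^5, then tally its weight.
  m = 00 → c = 00000, weight = 0.
  m = 10 → c = 11111, weight = 5.
  m = 01 → c = 00101, weight = 2.
  m = 11 → c = 11010, weight = 3.
Tally weights:
  weight 0: 1 codewords.
  weight 2: 1 codewords.
  weight 3: 1 codewords.
  weight 5: 1 codewords.
Minimum distance d = smallest w > 0 with A_w > 0 = 2.
Sanity: Σ A_w = 4 = 2^2 = 4 ✓.


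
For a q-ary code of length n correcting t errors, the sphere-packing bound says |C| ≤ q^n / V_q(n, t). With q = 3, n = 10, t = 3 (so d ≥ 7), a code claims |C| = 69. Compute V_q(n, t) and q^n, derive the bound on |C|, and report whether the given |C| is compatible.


V_q(n, t) = 1161, q^n = 59049, Hamming bound = 50, |C| = 69 > bound (violated).

Step 1: Compute V_q(n, t) = Σ_{j=0}^3 C(n, j) (q−1)^j.
  j = 0: C(10,0)·(2)^0 = 1·1 = 1.
  j = 1: C(10,1)·(2)^1 = 10·2 = 20.
  j = 2: C(10,2)·(2)^2 = 45·4 = 180.
  j = 3: C(10,3)·(2)^3 = 120·8 = 960.
  V_q(n, t) = 1 + 20 + 180 + 960 = 1161.
Step 2: q^n = 3^10 = 59049.
Step 3: Hamming bound ⌊q^n / V_q(n,t)⌋ = ⌊59049/1161⌋ = 50.
Step 4: Compare |C| = 69 to 50: violated.
The claimed |C| lies above the Hamming bound, so no 3-ary code of length 10 with d ≥ 7 can have 69 codewords.


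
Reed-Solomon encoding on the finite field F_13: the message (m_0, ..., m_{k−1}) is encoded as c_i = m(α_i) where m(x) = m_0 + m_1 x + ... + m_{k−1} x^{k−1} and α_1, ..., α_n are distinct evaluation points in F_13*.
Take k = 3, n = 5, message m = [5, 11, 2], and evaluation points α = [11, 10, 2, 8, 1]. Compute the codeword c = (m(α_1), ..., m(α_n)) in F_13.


c = [4, 3, 9, 0, 5]

Message polynomial: m(x) = 5 + 11·x + 2·x^2 (mod 13).
For each evaluation point α_i, compute m(α_i) mod 13:
  α_1 = 11: Horner steps 2 → 7 → 4, so m(11) = 4.
  α_2 = 10: Horner steps 2 → 5 → 3, so m(10) = 3.
  α_3 = 2: Horner steps 2 → 2 → 9, so m(2) = 9.
  α_4 = 8: Horner steps 2 → 1 → 0, so m(8) = 0.
  α_5 = 1: Horner steps 2 → 0 → 5, so m(1) = 5.
Codeword c = [4, 3, 9, 0, 5] ∈ F_13^5.


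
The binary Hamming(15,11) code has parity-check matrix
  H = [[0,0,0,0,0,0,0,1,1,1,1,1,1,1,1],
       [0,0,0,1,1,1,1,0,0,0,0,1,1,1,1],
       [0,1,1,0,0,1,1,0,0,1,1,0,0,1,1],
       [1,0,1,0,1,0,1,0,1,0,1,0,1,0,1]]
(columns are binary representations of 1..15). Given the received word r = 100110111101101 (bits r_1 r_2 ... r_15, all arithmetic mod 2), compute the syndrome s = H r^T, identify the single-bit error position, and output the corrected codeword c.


s = (0, 0, 1, 0)^T, error position = 2, corrected codeword c = 110110111101101

Compute s = H r^T mod 2 one row at a time:
  s_1 = 1 + 1 + 1 + 0 + 1 + 1 + 0 + 1 = 6 ≡ 0 (mod 2).
  s_2 = 1 + 1 + 0 + 1 + 1 + 1 + 0 + 1 = 6 ≡ 0 (mod 2).
  s_3 = 0 + 0 + 0 + 1 + 1 + 0 + 0 + 1 = 3 ≡ 1 (mod 2).
  s_4 = 1 + 0 + 1 + 1 + 1 + 0 + 1 + 1 = 6 ≡ 0 (mod 2).
s = (0, 0, 1, 0)^T — this equals column 2 of H (binary 0010), so error is at position 2.
Correct: flip bit 2 of r = 100110111101101 to get c = 110110111101101.


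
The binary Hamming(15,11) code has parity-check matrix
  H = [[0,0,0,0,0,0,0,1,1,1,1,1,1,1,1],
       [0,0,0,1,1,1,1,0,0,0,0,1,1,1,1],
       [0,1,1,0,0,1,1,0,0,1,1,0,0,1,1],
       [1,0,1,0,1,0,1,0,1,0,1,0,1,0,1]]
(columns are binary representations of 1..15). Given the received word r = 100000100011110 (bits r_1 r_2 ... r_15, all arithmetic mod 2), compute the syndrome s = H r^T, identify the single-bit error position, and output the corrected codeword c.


s = (0, 0, 1, 0)^T, error position = 2, corrected codeword c = 110000100011110

Compute s = H r^T mod 2 one row at a time:
  s_1 = 0 + 0 + 0 + 1 + 1 + 1 + 1 + 0 = 4 ≡ 0 (mod 2).
  s_2 = 0 + 0 + 0 + 1 + 1 + 1 + 1 + 0 = 4 ≡ 0 (mod 2).
  s_3 = 0 + 0 + 0 + 1 + 0 + 1 + 1 + 0 = 3 ≡ 1 (mod 2).
  s_4 = 1 + 0 + 0 + 1 + 0 + 1 + 1 + 0 = 4 ≡ 0 (mod 2).
s = (0, 0, 1, 0)^T — this equals column 2 of H (binary 0010), so error is at position 2.
Correct: flip bit 2 of r = 100000100011110 to get c = 110000100011110.


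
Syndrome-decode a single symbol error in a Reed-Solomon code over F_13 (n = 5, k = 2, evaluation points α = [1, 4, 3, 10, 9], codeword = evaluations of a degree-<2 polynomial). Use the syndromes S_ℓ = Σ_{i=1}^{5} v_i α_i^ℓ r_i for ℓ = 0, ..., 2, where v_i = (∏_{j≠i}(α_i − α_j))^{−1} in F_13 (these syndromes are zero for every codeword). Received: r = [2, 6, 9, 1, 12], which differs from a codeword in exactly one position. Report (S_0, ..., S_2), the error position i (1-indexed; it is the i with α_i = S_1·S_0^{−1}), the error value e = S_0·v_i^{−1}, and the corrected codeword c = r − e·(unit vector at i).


S = (3, 1, 9), error at position 5, error magnitude e = 8, c = [2, 6, 9, 1, 4].

Step 1: column multipliers v_i = (∏_{j≠i}(α_i − α_j))^{−1} mod 13.
  i = 1 (α = 1): (1−4)(1−3)(1−10)(1−9) = (−3)·(−2)·(−9)·(−8) = 432 ≡ 3, so v_1 = 3^{−1} = 9 (mod 13).
  i = 2 (α = 4): (4−1)(4−3)(4−10)(4−9) = 3·1·(−6)·(−5) = 90 ≡ 12, so v_2 = 12^{−1} = 12 (mod 13).
  i = 3 (α = 3): (3−1)(3−4)(3−10)(3−9) = 2·(−1)·(−7)·(−6) = −84 ≡ 7, so v_3 = 7^{−1} = 2 (mod 13).
  i = 4 (α = 10): (10−1)(10−4)(10−3)(10−9) = 9·6·7·1 = 378 ≡ 1, so v_4 = 1^{−1} = 1 (mod 13).
  i = 5 (α = 9): (9−1)(9−4)(9−3)(9−10) = 8·5·6·(−1) = −240 ≡ 7, so v_5 = 7^{−1} = 2 (mod 13).
  v = [9, 12, 2, 1, 2].
Step 2: syndromes of r = [2, 6, 9, 1, 12] (all sums mod 13).
  S_0 = Σ v_i r_i = 9·2 + 12·6 + 2·9 + 1·1 + 2·12 = 133 ≡ 3.
  S_1 = Σ v_i α_i r_i = 9·1·2 + 12·4·6 + 2·3·9 + 1·10·1 + 2·9·12 = 586 ≡ 1.
  α_i^2 mod 13 = [1, 3, 9, 9, 3].
  S_2 = Σ v_i α_i^2 r_i = 9·1·2 + 12·3·6 + 2·9·9 + 1·9·1 + 2·3·12 = 477 ≡ 9.
  S = (3, 1, 9) ≠ 0, so r is not a codeword (an error is present).
Step 3: locate the error. For a single error e at position i, S_ℓ = v_i·e·α_i^ℓ, so α_err = S_1/S_0.
  S_0^{−1} = 3^{−1} = 9 (mod 13), so α_err = 1·9 = 9 ≡ 9 = α_5. Error position i = 5.
  Consistency check: S_2/S_1 = 9·1 = 9 ≡ 9 = α_err ✓ (single-error assumption holds).
Step 4: error magnitude e = S_0/v_5 = S_0·∏_{j≠5}(α_5 − α_j) = 3·7 = 21 ≡ 8 (mod 13).
Step 5: correct position 5: c_5 = r_5 − e = 12 − 8 ≡ 4 (mod 13). Hence c = [2, 6, 9, 1, 4].
  Check: interpolating c through the α_i gives m(x) = 5 + 10·x (degree < 2) with m(α_i) = c_i for every i, so c is indeed a codeword.


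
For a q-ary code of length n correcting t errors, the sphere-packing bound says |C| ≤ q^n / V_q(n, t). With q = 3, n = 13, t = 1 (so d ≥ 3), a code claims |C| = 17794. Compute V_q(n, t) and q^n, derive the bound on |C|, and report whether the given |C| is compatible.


V_q(n, t) = 27, q^n = 1594323, Hamming bound = 59049, |C| = 17794 ≤ bound (satisfied).

Step 1: Compute V_q(n, t) = Σ_{j=0}^1 C(n, j) (q−1)^j.
  j = 0: C(13,0)·(2)^0 = 1·1 = 1.
  j = 1: C(13,1)·(2)^1 = 13·2 = 26.
  V_q(n, t) = 1 + 26 = 27.
Step 2: q^n = 3^13 = 1594323.
Step 3: Hamming bound ⌊q^n / V_q(n,t)⌋ = ⌊1594323/27⌋ = 59049.
Step 4: Compare |C| = 17794 to 59049: satisfied.
The claimed |C| lies below the Hamming bound.


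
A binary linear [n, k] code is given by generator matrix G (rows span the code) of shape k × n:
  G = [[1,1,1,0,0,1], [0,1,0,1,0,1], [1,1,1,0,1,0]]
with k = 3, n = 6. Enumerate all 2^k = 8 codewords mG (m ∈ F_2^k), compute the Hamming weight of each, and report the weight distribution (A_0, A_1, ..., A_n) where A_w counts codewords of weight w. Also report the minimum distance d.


Weight distribution: A_0 = 1, A_2 = 1, A_3 = 3, A_4 = 2, A_5 = 1. Minimum distance d = 2.

Enumerate all 2^3 = 8 messages m ∈ F_2^3.
For each, compute codeword c = mG in F_2^6, then tally its weight.
  m = 000 → c = 000000, weight = 0.
  m = 100 → c = 111001, weight = 4.
  m = 010 → c = 010101, weight = 3.
  m = 110 → c = 101100, weight = 3.
  m = 001 → c = 111010, weight = 4.
  m = 101 → c = 000011, weight = 2.
  m = 011 → c = 101111, weight = 5.
  m = 111 → c = 010110, weight = 3.
Tally weights:
  weight 0: 1 codewords.
  weight 2: 1 codewords.
  weight 3: 3 codewords.
  weight 4: 2 codewords.
  weight 5: 1 codewords.
Minimum distance d = smallest w > 0 with A_w > 0 = 2.
Sanity: Σ A_w = 8 = 2^3 = 8 ✓.


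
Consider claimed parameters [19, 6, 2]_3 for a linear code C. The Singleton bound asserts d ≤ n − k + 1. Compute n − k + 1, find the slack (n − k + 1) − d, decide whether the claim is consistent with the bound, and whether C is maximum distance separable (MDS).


Singleton RHS = n − k + 1 = 14, slack = 12, bound satisfied, not MDS.

Singleton bound: d ≤ n − k + 1.
Here n = 19, k = 6, so n − k + 1 = 14.
Given d = 2, check d ≤ 14: YES.
Slack = (n − k + 1) − d = 12.
The code is NOT MDS (slack = 12 > 0).
Description: the claimed parameters are [19, 6, 2]_3; such a code would be non-MDS.


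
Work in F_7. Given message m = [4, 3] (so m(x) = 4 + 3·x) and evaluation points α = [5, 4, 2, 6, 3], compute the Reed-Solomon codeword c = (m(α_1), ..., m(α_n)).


c = [5, 2, 3, 1, 6]

Message polynomial: m(x) = 4 + 3·x (mod 7).
For each evaluation point α_i, compute m(α_i) mod 7:
  α_1 = 5: Horner steps 3 → 5, so m(5) = 5.
  α_2 = 4: Horner steps 3 → 2, so m(4) = 2.
  α_3 = 2: Horner steps 3 → 3, so m(2) = 3.
  α_4 = 6: Horner steps 3 → 1, so m(6) = 1.
  α_5 = 3: Horner steps 3 → 6, so m(3) = 6.
Codeword c = [5, 2, 3, 1, 6] ∈ F_7^5.


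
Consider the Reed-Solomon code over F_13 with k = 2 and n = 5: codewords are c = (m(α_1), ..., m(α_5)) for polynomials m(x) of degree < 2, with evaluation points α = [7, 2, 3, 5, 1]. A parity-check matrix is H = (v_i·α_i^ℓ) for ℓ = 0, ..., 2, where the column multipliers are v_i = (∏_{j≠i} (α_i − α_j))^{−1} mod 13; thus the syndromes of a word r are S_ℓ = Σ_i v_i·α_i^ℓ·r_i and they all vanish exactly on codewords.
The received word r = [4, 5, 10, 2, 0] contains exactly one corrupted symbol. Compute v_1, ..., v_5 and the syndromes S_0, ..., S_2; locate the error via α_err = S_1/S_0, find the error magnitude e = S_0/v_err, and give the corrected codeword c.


S = (2, 10, 11), error at position 4, error magnitude e = 8, c = [4, 5, 10, 7, 0].

Step 1: column multipliers v_i = (∏_{j≠i}(α_i − α_j))^{−1} mod 13.
  i = 1 (α = 7): (7−2)(7−3)(7−5)(7−1) = 5·4·2·6 = 240 ≡ 6, so v_1 = 6^{−1} = 11 (mod 13).
  i = 2 (α = 2): (2−7)(2−3)(2−5)(2−1) = (−5)·(−1)·(−3)·1 = −15 ≡ 11, so v_2 = 11^{−1} = 6 (mod 13).
  i = 3 (α = 3): (3−7)(3−2)(3−5)(3−1) = (−4)·1·(−2)·2 = 16 ≡ 3, so v_3 = 3^{−1} = 9 (mod 13).
  i = 4 (α = 5): (5−7)(5−2)(5−3)(5−1) = (−2)·3·2·4 = −48 ≡ 4, so v_4 = 4^{−1} = 10 (mod 13).
  i = 5 (α = 1): (1−7)(1−2)(1−3)(1−5) = (−6)·(−1)·(−2)·(−4) = 48 ≡ 9, so v_5 = 9^{−1} = 3 (mod 13).
  v = [11, 6, 9, 10, 3].
Step 2: syndromes of r = [4, 5, 10, 2, 0] (all sums mod 13).
  S_0 = Σ v_i r_i = 11·4 + 6·5 + 9·10 + 10·2 + 3·0 = 184 ≡ 2.
  S_1 = Σ v_i α_i r_i = 11·7·4 + 6·2·5 + 9·3·10 + 10·5·2 + 3·1·0 = 738 ≡ 10.
  α_i^2 mod 13 = [10, 4, 9, 12, 1].
  S_2 = Σ v_i α_i^2 r_i = 11·10·4 + 6·4·5 + 9·9·10 + 10·12·2 + 3·1·0 = 1610 ≡ 11.
  S = (2, 10, 11) ≠ 0, so r is not a codeword (an error is present).
Step 3: locate the error. For a single error e at position i, S_ℓ = v_i·e·α_i^ℓ, so α_err = S_1/S_0.
  S_0^{−1} = 2^{−1} = 7 (mod 13), so α_err = 10·7 = 70 ≡ 5 = α_4. Error position i = 4.
  Consistency check: S_2/S_1 = 11·4 = 44 ≡ 5 = α_err ✓ (single-error assumption holds).
Step 4: error magnitude e = S_0/v_4 = S_0·∏_{j≠4}(α_4 − α_j) = 2·4 = 8 ≡ 8 (mod 13).
Step 5: correct position 4: c_4 = r_4 − e = 2 − 8 ≡ 7 (mod 13). Hence c = [4, 5, 10, 7, 0].
  Check: interpolating c through the α_i gives m(x) = 8 + 5·x (degree < 2) with m(α_i) = c_i for every i, so c is indeed a codeword.


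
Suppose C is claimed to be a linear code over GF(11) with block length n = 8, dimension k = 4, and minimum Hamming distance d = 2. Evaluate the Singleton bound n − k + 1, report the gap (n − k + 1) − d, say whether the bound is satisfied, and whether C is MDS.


Singleton RHS = n − k + 1 = 5, slack = 3, bound satisfied, not MDS.

Singleton bound: d ≤ n − k + 1.
Here n = 8, k = 4, so n − k + 1 = 5.
Given d = 2, check d ≤ 5: YES.
Slack = (n − k + 1) − d = 3.
The code is NOT MDS (slack = 3 > 0).
Description: the claimed parameters are [8, 4, 2]_11; such a code would be non-MDS.


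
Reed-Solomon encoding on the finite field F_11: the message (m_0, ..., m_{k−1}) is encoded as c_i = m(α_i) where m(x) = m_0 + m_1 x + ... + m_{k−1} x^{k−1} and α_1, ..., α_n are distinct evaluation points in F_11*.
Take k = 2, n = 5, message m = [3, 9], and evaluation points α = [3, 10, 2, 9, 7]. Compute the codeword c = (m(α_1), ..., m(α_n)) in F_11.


c = [8, 5, 10, 7, 0]

Message polynomial: m(x) = 3 + 9·x (mod 11).
For each evaluation point α_i, compute m(α_i) mod 11:
  α_1 = 3: Horner steps 9 → 8, so m(3) = 8.
  α_2 = 10: Horner steps 9 → 5, so m(10) = 5.
  α_3 = 2: Horner steps 9 → 10, so m(2) = 10.
  α_4 = 9: Horner steps 9 → 7, so m(9) = 7.
  α_5 = 7: Horner steps 9 → 0, so m(7) = 0.
Codeword c = [8, 5, 10, 7, 0] ∈ F_11^5.


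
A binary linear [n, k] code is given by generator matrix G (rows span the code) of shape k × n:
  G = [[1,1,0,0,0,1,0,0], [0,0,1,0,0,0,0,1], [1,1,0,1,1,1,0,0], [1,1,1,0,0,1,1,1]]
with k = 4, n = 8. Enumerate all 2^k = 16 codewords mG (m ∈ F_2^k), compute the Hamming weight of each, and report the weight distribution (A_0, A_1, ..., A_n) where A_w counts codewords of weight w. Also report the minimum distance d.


Weight distribution: A_0 = 1, A_1 = 1, A_2 = 2, A_3 = 3, A_4 = 2, A_5 = 3, A_6 = 2, A_7 = 1, A_8 = 1. Minimum distance d = 1.

Enumerate all 2^4 = 16 messages m ∈ F_2^4.
For each, compute codeword c = mG in F_2^8, then tally its weight.
  m = 0000 → c = 00000000, weight = 0.
  m = 1000 → c = 11000100, weight = 3.
  m = 0100 → c = 00100001, weight = 2.
  m = 1100 → c = 11100101, weight = 5.
  m = 0010 → c = 11011100, weight = 5.
  m = 1010 → c = 00011000, weight = 2.
  m = 0110 → c = 11111101, weight = 7.
  m = 1110 → c = 00111001, weight = 4.
  m = 0001 → c = 11100111, weight = 6.
  m = 1001 → c = 00100011, weight = 3.
  m = 0101 → c = 11000110, weight = 4.
  m = 1101 → c = 00000010, weight = 1.
  m = 0011 → c = 00111011, weight = 5.
  m = 1011 → c = 11111111, weight = 8.
  m = 0111 → c = 00011010, weight = 3.
  m = 1111 → c = 11011110, weight = 6.
Tally weights:
  weight 0: 1 codewords.
  weight 1: 1 codewords.
  weight 2: 2 codewords.
  weight 3: 3 codewords.
  weight 4: 2 codewords.
  weight 5: 3 codewords.
  weight 6: 2 codewords.
  weight 7: 1 codewords.
  weight 8: 1 codewords.
Minimum distance d = smallest w > 0 with A_w > 0 = 1.
Sanity: Σ A_w = 16 = 2^4 = 16 ✓.


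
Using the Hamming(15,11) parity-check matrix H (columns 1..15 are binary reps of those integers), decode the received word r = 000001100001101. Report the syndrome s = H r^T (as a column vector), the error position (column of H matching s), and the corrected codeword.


s = (1, 1, 1, 1)^T, error position = 15, corrected codeword c = 000001100001100

Compute s = H r^T mod 2 one row at a time:
  s_1 = 0 + 0 + 0 + 0 + 1 + 1 + 0 + 1 = 3 ≡ 1 (mod 2).
  s_2 = 0 + 0 + 1 + 1 + 1 + 1 + 0 + 1 = 5 ≡ 1 (mod 2).
  s_3 = 0 + 0 + 1 + 1 + 0 + 0 + 0 + 1 = 3 ≡ 1 (mod 2).
  s_4 = 0 + 0 + 0 + 1 + 0 + 0 + 1 + 1 = 3 ≡ 1 (mod 2).
s = (1, 1, 1, 1)^T — this equals column 15 of H (binary 1111), so error is at position 15.
Correct: flip bit 15 of r = 000001100001101 to get c = 000001100001100.


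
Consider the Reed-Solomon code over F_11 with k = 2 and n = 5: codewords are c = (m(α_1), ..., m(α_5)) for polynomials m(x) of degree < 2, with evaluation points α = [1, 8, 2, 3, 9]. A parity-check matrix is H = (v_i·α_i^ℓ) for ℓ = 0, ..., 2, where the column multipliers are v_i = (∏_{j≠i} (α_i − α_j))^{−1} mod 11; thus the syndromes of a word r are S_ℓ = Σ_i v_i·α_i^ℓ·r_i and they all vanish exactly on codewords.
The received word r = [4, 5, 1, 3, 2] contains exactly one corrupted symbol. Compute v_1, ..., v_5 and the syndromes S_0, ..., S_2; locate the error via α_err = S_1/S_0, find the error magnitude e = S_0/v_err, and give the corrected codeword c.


S = (1, 3, 9), error at position 4, error magnitude e = 5, c = [4, 5, 1, 9, 2].

Step 1: column multipliers v_i = (∏_{j≠i}(α_i − α_j))^{−1} mod 11.
  i = 1 (α = 1): (1−8)(1−2)(1−3)(1−9) = (−7)·(−1)·(−2)·(−8) = 112 ≡ 2, so v_1 = 2^{−1} = 6 (mod 11).
  i = 2 (α = 8): (8−1)(8−2)(8−3)(8−9) = 7·6·5·(−1) = −210 ≡ 10, so v_2 = 10^{−1} = 10 (mod 11).
  i = 3 (α = 2): (2−1)(2−8)(2−3)(2−9) = 1·(−6)·(−1)·(−7) = −42 ≡ 2, so v_3 = 2^{−1} = 6 (mod 11).
  i = 4 (α = 3): (3−1)(3−8)(3−2)(3−9) = 2·(−5)·1·(−6) = 60 ≡ 5, so v_4 = 5^{−1} = 9 (mod 11).
  i = 5 (α = 9): (9−1)(9−8)(9−2)(9−3) = 8·1·7·6 = 336 ≡ 6, so v_5 = 6^{−1} = 2 (mod 11).
  v = [6, 10, 6, 9, 2].
Step 2: syndromes of r = [4, 5, 1, 3, 2] (all sums mod 11).
  S_0 = Σ v_i r_i = 6·4 + 10·5 + 6·1 + 9·3 + 2·2 = 111 ≡ 1.
  S_1 = Σ v_i α_i r_i = 6·1·4 + 10·8·5 + 6·2·1 + 9·3·3 + 2·9·2 = 553 ≡ 3.
  α_i^2 mod 11 = [1, 9, 4, 9, 4].
  S_2 = Σ v_i α_i^2 r_i = 6·1·4 + 10·9·5 + 6·4·1 + 9·9·3 + 2·4·2 = 757 ≡ 9.
  S = (1, 3, 9) ≠ 0, so r is not a codeword (an error is present).
Step 3: locate the error. For a single error e at position i, S_ℓ = v_i·e·α_i^ℓ, so α_err = S_1/S_0.
  S_0^{−1} = 1^{−1} = 1 (mod 11), so α_err = 3·1 = 3 ≡ 3 = α_4. Error position i = 4.
  Consistency check: S_2/S_1 = 9·4 = 36 ≡ 3 = α_err ✓ (single-error assumption holds).
Step 4: error magnitude e = S_0/v_4 = S_0·∏_{j≠4}(α_4 − α_j) = 1·5 = 5 ≡ 5 (mod 11).
Step 5: correct position 4: c_4 = r_4 − e = 3 − 5 ≡ 9 (mod 11). Hence c = [4, 5, 1, 9, 2].
  Check: interpolating c through the α_i gives m(x) = 7 + 8·x (degree < 2) with m(α_i) = c_i for every i, so c is indeed a codeword.


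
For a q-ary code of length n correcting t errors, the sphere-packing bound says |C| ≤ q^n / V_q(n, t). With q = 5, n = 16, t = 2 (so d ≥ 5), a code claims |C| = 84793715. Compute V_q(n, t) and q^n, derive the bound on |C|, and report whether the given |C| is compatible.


V_q(n, t) = 1985, q^n = 152587890625, Hamming bound = 76870473, |C| = 84793715 > bound (violated).

Step 1: Compute V_q(n, t) = Σ_{j=0}^2 C(n, j) (q−1)^j.
  j = 0: C(16,0)·(4)^0 = 1·1 = 1.
  j = 1: C(16,1)·(4)^1 = 16·4 = 64.
  j = 2: C(16,2)·(4)^2 = 120·16 = 1920.
  V_q(n, t) = 1 + 64 + 1920 = 1985.
Step 2: q^n = 5^16 = 152587890625.
Step 3: Hamming bound ⌊q^n / V_q(n,t)⌋ = ⌊152587890625/1985⌋ = 76870473.
Step 4: Compare |C| = 84793715 to 76870473: violated.
The claimed |C| lies above the Hamming bound, so no 5-ary code of length 16 with d ≥ 5 can have 84793715 codewords.


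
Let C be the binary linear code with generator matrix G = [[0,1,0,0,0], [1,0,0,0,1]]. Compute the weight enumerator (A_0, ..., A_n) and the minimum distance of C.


Weight distribution: A_0 = 1, A_1 = 1, A_2 = 1, A_3 = 1. Minimum distance d = 1.

Enumerate all 2^2 = 4 messages m ∈ F_2^2.
For each, compute codeword c = mG in F_2^5, then tally its weight.
  m = 00 → c = 00000, weight = 0.
  m = 10 → c = 01000, weight = 1.
  m = 01 → c = 10001, weight = 2.
  m = 11 → c = 11001, weight = 3.
Tally weights:
  weight 0: 1 codewords.
  weight 1: 1 codewords.
  weight 2: 1 codewords.
  weight 3: 1 codewords.
Minimum distance d = smallest w > 0 with A_w > 0 = 1.
Sanity: Σ A_w = 4 = 2^2 = 4 ✓.


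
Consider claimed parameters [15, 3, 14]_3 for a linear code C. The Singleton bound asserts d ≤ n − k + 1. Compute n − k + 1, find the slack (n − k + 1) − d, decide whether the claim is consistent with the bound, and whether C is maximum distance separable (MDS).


Singleton RHS = n − k + 1 = 13, slack = -1, bound violated (no such code; not MDS).

Singleton bound: d ≤ n − k + 1.
Here n = 15, k = 3, so n − k + 1 = 13.
Given d = 14, check d ≤ 13: NO.
Slack = (n − k + 1) − d = -1.
The slack is negative: d = 14 exceeds n − k + 1 = 13 by 1, so the Singleton bound is violated and no linear [15, 3, 14]_3 code can exist. In particular it is not MDS (MDS requires d = n − k + 1 exactly).
Description: the claimed parameters are [15, 3, 14]_3; such a code would be impossible (violates the Singleton bound).
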